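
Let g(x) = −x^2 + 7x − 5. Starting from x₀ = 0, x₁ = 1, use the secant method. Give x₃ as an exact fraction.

25/31

g(0) = −5, g(1) = 1. x₂ = 1 − 1·(1 − 0)/(1 − (−5)) = 5/6.
g(1) = 1, g(5/6) = 5/36. x₃ = (5/6) − (5/36)·((5/6) − 1)/((5/36) − 1) = 25/31.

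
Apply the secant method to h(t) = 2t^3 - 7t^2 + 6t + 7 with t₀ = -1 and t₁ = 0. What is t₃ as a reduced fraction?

-1575/2183

h(-1) = -8, h(0) = 7. t₂ = 0 - 7·(0 - (-1))/(7 - (-8)) = -7/15.
h(0) = 7, h(-7/15) = 8344/3375. t₃ = (-7/15) - (8344/3375)·((-7/15) - 0)/((8344/3375) - 7) = -1575/2183.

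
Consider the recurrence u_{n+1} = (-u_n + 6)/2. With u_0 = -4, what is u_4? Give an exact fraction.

u_1 = (-(-4) + 6)/2 = 5.
u_2 = (-5 + 6)/2 = 1/2.
u_3 = (-(1/2) + 6)/2 = 11/4.
u_4 = (-(11/4) + 6)/2 = 13/8.

13/8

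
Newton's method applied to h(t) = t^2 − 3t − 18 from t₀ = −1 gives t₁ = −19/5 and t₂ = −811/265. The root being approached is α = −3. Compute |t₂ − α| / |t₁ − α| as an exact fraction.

t₁ − α = −19/5 − (−3) = −19/5 + 3 = −4/5, so |t₁ − α| = 4/5.
t₂ − α = −811/265 − (−3) = −811/265 + 3 = −16/265, so |t₂ − α| = 16/265.
Ratio = (16/265) / (4/5) = 4/53.

4/53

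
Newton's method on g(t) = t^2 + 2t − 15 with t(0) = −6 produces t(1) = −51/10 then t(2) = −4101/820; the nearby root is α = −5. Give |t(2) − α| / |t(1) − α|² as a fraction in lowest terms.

t(1) − α = −51/10 − (−5) = −51/10 + 5 = −1/10, so |t(1) − α| = 1/10.
t(2) − α = −4101/820 − (−5) = −4101/820 + 5 = −1/820, so |t(2) − α| = 1/820.
|t(1) − α|² = 1/100.
Ratio = (1/820) / (1/100) = 5/41.

5/41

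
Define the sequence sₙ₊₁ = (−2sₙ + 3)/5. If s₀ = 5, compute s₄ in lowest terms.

341/625

s₁ = (−2·5 + 3)/5 = −7/5.
s₂ = (−2·(−7/5) + 3)/5 = 29/25.
s₃ = (−2·(29/25) + 3)/5 = 17/125.
s₄ = (−2·(17/125) + 3)/5 = 341/625.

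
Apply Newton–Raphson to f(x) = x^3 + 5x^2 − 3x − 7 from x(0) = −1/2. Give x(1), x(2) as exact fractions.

f'(x) = 3x^2 + 10x − 3.
f(−1/2) = −35/8, f'(−1/2) = −29/4, so x(1) = (−1/2) − (−35/8)/(−29/4) = −32/29.
f(−32/29) = 25725/24389, f'(−32/29) = −8731/841, so x(2) = (−32/29) − (25725/24389)/(−8731/841) = −253667/253199.

x(1) = −32/29, x(2) = −253667/253199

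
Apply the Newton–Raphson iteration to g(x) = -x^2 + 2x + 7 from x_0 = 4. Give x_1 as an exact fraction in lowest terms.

g'(x) = -2x + 2.
g(4) = -1, g'(4) = -6, so x_1 = 4 - (-1)/(-6) = 23/6.

23/6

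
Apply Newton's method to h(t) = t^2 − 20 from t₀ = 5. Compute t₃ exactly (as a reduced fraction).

51841/11592

h'(t) = 2t.
h(5) = 5, h'(5) = 10, so t₁ = 5 − 5/10 = 9/2.
h(9/2) = 1/4, h'(9/2) = 9, so t₂ = (9/2) − (1/4)/9 = 161/36.
h(161/36) = 1/1296, h'(161/36) = 161/18, so t₃ = (161/36) − (1/1296)/(161/18) = 51841/11592.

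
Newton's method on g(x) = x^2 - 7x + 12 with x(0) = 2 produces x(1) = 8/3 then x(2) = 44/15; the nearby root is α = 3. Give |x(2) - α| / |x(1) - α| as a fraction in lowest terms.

1/5

x(1) - α = 8/3 - 3 = -1/3, so |x(1) - α| = 1/3.
x(2) - α = 44/15 - 3 = -1/15, so |x(2) - α| = 1/15.
Ratio = (1/15) / (1/3) = 1/5.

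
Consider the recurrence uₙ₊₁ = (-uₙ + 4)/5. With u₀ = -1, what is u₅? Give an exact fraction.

u₁ = (-(-1) + 4)/5 = 1.
u₂ = (-1 + 4)/5 = 3/5.
u₃ = (-(3/5) + 4)/5 = 17/25.
u₄ = (-(17/25) + 4)/5 = 83/125.
u₅ = (-(83/125) + 4)/5 = 417/625.

417/625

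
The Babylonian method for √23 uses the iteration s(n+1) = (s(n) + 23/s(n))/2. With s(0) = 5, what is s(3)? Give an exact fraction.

2649601/552480

s(1) = (5 + 23/5)/2 = 24/5.
s(2) = (24/5 + 23/(24/5))/2 = 1151/240.
s(3) = (1151/240 + 23/(1151/240))/2 = 2649601/552480.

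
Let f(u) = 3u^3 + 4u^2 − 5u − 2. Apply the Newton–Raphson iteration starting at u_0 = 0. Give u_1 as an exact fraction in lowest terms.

f'(u) = 9u^2 + 8u − 5.
f(0) = −2, f'(0) = −5, so u_1 = 0 − (−2)/(−5) = −2/5.

−2/5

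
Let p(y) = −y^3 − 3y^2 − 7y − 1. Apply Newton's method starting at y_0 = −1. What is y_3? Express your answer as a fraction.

−81/532

p'(y) = −3y^2 − 6y − 7.
p(−1) = 4, p'(−1) = −4, so y_1 = (−1) − 4/(−4) = 0.
p(0) = −1, p'(0) = −7, so y_2 = 0 − (−1)/(−7) = −1/7.
p(−1/7) = −20/343, p'(−1/7) = −304/49, so y_3 = (−1/7) − (−20/343)/(−304/49) = −81/532.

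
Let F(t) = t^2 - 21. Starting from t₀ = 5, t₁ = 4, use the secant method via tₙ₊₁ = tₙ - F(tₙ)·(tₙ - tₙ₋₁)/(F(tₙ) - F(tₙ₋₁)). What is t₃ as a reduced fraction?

F(5) = 4, F(4) = -5. t₂ = 4 - (-5)·(4 - 5)/((-5) - 4) = 41/9.
F(4) = -5, F(41/9) = -20/81. t₃ = (41/9) - (-20/81)·((41/9) - 4)/((-20/81) - (-5)) = 353/77.

353/77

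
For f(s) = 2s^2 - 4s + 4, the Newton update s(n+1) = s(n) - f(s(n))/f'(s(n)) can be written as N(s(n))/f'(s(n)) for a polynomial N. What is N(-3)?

f'(s) = 4s - 4.
N(s) = s·f'(s) - f(s) = s·(4s - 4) - (2s^2 - 4s + 4) = 2s^2 - 4.
N(-3) = 14.

14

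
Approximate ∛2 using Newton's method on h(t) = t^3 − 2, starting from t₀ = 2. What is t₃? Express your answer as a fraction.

h'(t) = 3t^2.
h(2) = 6, h'(2) = 12, so t₁ = 2 − 6/12 = 3/2.
h(3/2) = 11/8, h'(3/2) = 27/4, so t₂ = (3/2) − (11/8)/(27/4) = 35/27.
h(35/27) = 3509/19683, h'(35/27) = 1225/243, so t₃ = (35/27) − (3509/19683)/(1225/243) = 125116/99225.

125116/99225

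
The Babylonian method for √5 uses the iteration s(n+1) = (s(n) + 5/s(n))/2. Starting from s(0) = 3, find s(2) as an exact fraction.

47/21

s(1) = (3 + 5/3)/2 = 7/3.
s(2) = (7/3 + 5/(7/3))/2 = 47/21.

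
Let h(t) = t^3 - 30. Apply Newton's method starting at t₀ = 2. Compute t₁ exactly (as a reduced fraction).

h'(t) = 3t^2.
h(2) = -22, h'(2) = 12, so t₁ = 2 - (-22)/12 = 23/6.

23/6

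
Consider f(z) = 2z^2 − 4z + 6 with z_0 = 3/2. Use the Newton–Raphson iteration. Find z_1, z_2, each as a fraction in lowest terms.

f'(z) = 4z − 4.
f(3/2) = 9/2, f'(3/2) = 2, so z_1 = (3/2) − (9/2)/2 = −3/4.
f(−3/4) = 81/8, f'(−3/4) = −7, so z_2 = (−3/4) − (81/8)/(−7) = 39/56.

z_1 = −3/4, z_2 = 39/56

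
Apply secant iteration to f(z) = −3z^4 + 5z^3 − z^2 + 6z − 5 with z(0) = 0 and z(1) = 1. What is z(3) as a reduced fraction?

f(0) = −5, f(1) = 2. z(2) = 1 − 2·(1 − 0)/(2 − (−5)) = 5/7.
f(1) = 2, f(5/7) = −440/2401. z(3) = (5/7) − (−440/2401)·((5/7) − 1)/((−440/2401) − 2) = 1935/2621.

1935/2621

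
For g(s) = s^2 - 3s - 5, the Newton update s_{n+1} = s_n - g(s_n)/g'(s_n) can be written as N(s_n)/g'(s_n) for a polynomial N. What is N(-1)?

g'(s) = 2s - 3.
N(s) = s·g'(s) - g(s) = s·(2s - 3) - (s^2 - 3s - 5) = s^2 + 5.
N(-1) = 6.

6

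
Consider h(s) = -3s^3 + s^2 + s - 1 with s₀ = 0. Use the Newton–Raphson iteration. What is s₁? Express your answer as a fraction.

h'(s) = -9s^2 + 2s + 1.
h(0) = -1, h'(0) = 1, so s₁ = 0 - (-1)/1 = 1.

1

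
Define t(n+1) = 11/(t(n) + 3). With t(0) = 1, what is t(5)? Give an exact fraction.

t(1) = 11/(1 + 3) = 11/4.
t(2) = 11/(11/4 + 3) = 44/23.
t(3) = 11/(44/23 + 3) = 253/113.
t(4) = 11/(253/113 + 3) = 1243/592.
t(5) = 11/(1243/592 + 3) = 6512/3019.

6512/3019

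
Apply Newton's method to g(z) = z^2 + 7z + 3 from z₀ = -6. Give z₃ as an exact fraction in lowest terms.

-956121/146165

g'(z) = 2z + 7.
g(-6) = -3, g'(-6) = -5, so z₁ = (-6) - (-3)/(-5) = -33/5.
g(-33/5) = 9/25, g'(-33/5) = -31/5, so z₂ = (-33/5) - (9/25)/(-31/5) = -1014/155.
g(-1014/155) = 81/24025, g'(-1014/155) = -943/155, so z₃ = (-1014/155) - (81/24025)/(-943/155) = -956121/146165.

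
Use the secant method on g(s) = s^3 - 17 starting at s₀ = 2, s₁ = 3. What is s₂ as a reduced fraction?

g(2) = -9, g(3) = 10. s₂ = 3 - 10·(3 - 2)/(10 - (-9)) = 47/19.

47/19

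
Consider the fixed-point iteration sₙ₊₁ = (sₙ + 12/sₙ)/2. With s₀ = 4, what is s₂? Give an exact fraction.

97/28

s₁ = (4 + 12/4)/2 = 7/2.
s₂ = (7/2 + 12/(7/2))/2 = 97/28.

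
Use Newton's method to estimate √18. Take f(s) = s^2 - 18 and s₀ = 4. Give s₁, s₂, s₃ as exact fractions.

f'(s) = 2s.
f(4) = -2, f'(4) = 8, so s₁ = 4 - (-2)/8 = 17/4.
f(17/4) = 1/16, f'(17/4) = 17/2, so s₂ = (17/4) - (1/16)/(17/2) = 577/136.
f(577/136) = 1/18496, f'(577/136) = 577/68, so s₃ = (577/136) - (1/18496)/(577/68) = 665857/156944.

s₁ = 17/4, s₂ = 577/136, s₃ = 665857/156944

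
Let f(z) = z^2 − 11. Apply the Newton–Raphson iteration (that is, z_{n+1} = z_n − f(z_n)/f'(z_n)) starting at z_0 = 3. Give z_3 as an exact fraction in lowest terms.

79201/23880

f'(z) = 2z.
f(3) = −2, f'(3) = 6, so z_1 = 3 − (−2)/6 = 10/3.
f(10/3) = 1/9, f'(10/3) = 20/3, so z_2 = (10/3) − (1/9)/(20/3) = 199/60.
f(199/60) = 1/3600, f'(199/60) = 199/30, so z_3 = (199/60) − (1/3600)/(199/30) = 79201/23880.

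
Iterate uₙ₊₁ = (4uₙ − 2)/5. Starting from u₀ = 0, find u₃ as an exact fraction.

−122/125

u₁ = (4·0 − 2)/5 = −2/5.
u₂ = (4·(−2/5) − 2)/5 = −18/25.
u₃ = (4·(−18/25) − 2)/5 = −122/125.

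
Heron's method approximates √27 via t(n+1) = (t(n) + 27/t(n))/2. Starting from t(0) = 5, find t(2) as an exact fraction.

t(1) = (5 + 27/5)/2 = 26/5.
t(2) = (26/5 + 27/(26/5))/2 = 1351/260.

1351/260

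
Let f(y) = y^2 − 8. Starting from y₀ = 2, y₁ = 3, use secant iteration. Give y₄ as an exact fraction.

577/204

f(2) = −4, f(3) = 1. y₂ = 3 − 1·(3 − 2)/(1 − (−4)) = 14/5.
f(3) = 1, f(14/5) = −4/25. y₃ = (14/5) − (−4/25)·((14/5) − 3)/((−4/25) − 1) = 82/29.
f(14/5) = −4/25, f(82/29) = −4/841. y₄ = (82/29) − (−4/841)·((82/29) − (14/5))/((−4/841) − (−4/25)) = 577/204.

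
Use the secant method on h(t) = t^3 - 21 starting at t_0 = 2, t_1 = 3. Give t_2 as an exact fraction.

h(2) = -13, h(3) = 6. t_2 = 3 - 6·(3 - 2)/(6 - (-13)) = 51/19.

51/19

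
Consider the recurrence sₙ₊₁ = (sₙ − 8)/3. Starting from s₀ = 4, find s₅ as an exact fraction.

−964/243

s₁ = (4 − 8)/3 = −4/3.
s₂ = ((−4/3) − 8)/3 = −28/9.
s₃ = ((−28/9) − 8)/3 = −100/27.
s₄ = ((−100/27) − 8)/3 = −316/81.
s₅ = ((−316/81) − 8)/3 = −964/243.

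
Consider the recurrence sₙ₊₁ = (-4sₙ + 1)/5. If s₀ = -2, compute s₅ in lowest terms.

2509/3125

s₁ = (-4·(-2) + 1)/5 = 9/5.
s₂ = (-4·(9/5) + 1)/5 = -31/25.
s₃ = (-4·(-31/25) + 1)/5 = 149/125.
s₄ = (-4·(149/125) + 1)/5 = -471/625.
s₅ = (-4·(-471/625) + 1)/5 = 2509/3125.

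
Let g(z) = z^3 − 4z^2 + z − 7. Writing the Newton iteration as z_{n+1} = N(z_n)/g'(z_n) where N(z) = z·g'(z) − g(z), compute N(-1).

1

g'(z) = 3z^2 − 8z + 1.
N(z) = z·g'(z) − g(z) = z·(3z^2 − 8z + 1) − (z^3 − 4z^2 + z − 7) = 2z^3 − 4z^2 + 7.
N(-1) = 1.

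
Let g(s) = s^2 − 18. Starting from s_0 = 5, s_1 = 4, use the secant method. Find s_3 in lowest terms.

157/37

g(5) = 7, g(4) = −2. s_2 = 4 − (−2)·(4 − 5)/((−2) − 7) = 38/9.
g(4) = −2, g(38/9) = −14/81. s_3 = (38/9) − (−14/81)·((38/9) − 4)/((−14/81) − (−2)) = 157/37.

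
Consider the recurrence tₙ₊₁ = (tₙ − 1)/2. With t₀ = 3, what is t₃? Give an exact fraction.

−1/2

t₁ = (3 − 1)/2 = 1.
t₂ = (1 − 1)/2 = 0.
t₃ = (0 − 1)/2 = −1/2.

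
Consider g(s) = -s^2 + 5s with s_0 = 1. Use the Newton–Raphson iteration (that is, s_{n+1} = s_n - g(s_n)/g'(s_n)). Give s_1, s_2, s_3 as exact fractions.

s_1 = -1/3, s_2 = -1/51, s_3 = -1/13107

g'(s) = -2s + 5.
g(1) = 4, g'(1) = 3, so s_1 = 1 - 4/3 = -1/3.
g(-1/3) = -16/9, g'(-1/3) = 17/3, so s_2 = (-1/3) - (-16/9)/(17/3) = -1/51.
g(-1/51) = -256/2601, g'(-1/51) = 257/51, so s_3 = (-1/51) - (-256/2601)/(257/51) = -1/13107.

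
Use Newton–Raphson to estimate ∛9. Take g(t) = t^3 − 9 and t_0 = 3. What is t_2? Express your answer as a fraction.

g'(t) = 3t^2.
g(3) = 18, g'(3) = 27, so t_1 = 3 − 18/27 = 7/3.
g(7/3) = 100/27, g'(7/3) = 49/3, so t_2 = (7/3) − (100/27)/(49/3) = 929/441.

929/441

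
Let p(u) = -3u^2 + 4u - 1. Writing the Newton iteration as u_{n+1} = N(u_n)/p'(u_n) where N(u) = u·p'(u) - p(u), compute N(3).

p'(u) = -6u + 4.
N(u) = u·p'(u) - p(u) = u·(-6u + 4) - (-3u^2 + 4u - 1) = -3u^2 + 1.
N(3) = -26.

-26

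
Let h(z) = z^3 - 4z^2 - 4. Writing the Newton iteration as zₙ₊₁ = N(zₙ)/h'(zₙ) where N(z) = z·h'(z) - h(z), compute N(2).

h'(z) = 3z^2 - 8z.
N(z) = z·h'(z) - h(z) = z·(3z^2 - 8z) - (z^3 - 4z^2 - 4) = 2z^3 - 4z^2 + 4.
N(2) = 4.

4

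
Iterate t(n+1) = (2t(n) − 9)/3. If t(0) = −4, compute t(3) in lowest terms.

−203/27

t(1) = (2·(−4) − 9)/3 = −17/3.
t(2) = (2·(−17/3) − 9)/3 = −61/9.
t(3) = (2·(−61/9) − 9)/3 = −203/27.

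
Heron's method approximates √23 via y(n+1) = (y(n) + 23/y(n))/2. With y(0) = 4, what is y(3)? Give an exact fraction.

y(1) = (4 + 23/4)/2 = 39/8.
y(2) = (39/8 + 23/(39/8))/2 = 2993/624.
y(3) = (2993/624 + 23/(2993/624))/2 = 17913697/3735264.

17913697/3735264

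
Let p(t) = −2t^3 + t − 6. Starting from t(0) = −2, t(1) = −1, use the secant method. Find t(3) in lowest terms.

−426/257

p(−2) = 8, p(−1) = −5. t(2) = (−1) − (−5)·((−1) − (−2))/((−5) − 8) = −18/13.
p(−1) = −5, p(−18/13) = −4560/2197. t(3) = (−18/13) − (−4560/2197)·((−18/13) − (−1))/((−4560/2197) − (−5)) = −426/257.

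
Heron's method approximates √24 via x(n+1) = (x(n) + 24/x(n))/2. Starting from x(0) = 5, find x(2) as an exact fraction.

x(1) = (5 + 24/5)/2 = 49/10.
x(2) = (49/10 + 24/(49/10))/2 = 4801/980.

4801/980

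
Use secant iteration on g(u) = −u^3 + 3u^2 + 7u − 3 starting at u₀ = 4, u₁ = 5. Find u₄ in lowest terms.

18023957/4069861

g(4) = 9, g(5) = −18. u₂ = 5 − (−18)·(5 − 4)/((−18) − 9) = 13/3.
g(5) = −18, g(13/3) = 62/27. u₃ = (13/3) − (62/27)·((13/3) − 5)/((62/27) − (−18)) = 604/137.
g(13/3) = 62/27, g(604/137) = 1231785/2571353. u₄ = (604/137) − (1231785/2571353)·((604/137) − (13/3))/((1231785/2571353) − (62/27)) = 18023957/4069861.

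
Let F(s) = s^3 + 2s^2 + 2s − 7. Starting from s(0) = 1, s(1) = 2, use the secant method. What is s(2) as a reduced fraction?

F(1) = −2, F(2) = 13. s(2) = 2 − 13·(2 − 1)/(13 − (−2)) = 17/15.

17/15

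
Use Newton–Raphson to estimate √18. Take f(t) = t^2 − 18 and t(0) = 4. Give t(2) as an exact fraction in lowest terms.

f'(t) = 2t.
f(4) = −2, f'(4) = 8, so t(1) = 4 − (−2)/8 = 17/4.
f(17/4) = 1/16, f'(17/4) = 17/2, so t(2) = (17/4) − (1/16)/(17/2) = 577/136.

577/136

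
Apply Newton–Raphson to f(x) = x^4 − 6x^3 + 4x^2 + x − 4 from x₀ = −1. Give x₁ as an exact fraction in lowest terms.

f'(x) = 4x^3 − 18x^2 + 8x + 1.
f(−1) = 6, f'(−1) = −29, so x₁ = (−1) − 6/(−29) = −23/29.

−23/29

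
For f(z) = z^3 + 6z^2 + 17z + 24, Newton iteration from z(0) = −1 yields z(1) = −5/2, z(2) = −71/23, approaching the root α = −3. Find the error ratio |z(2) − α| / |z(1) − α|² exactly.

8/23

z(1) − α = −5/2 − (−3) = −5/2 + 3 = 1/2, so |z(1) − α| = 1/2.
z(2) − α = −71/23 − (−3) = −71/23 + 3 = −2/23, so |z(2) − α| = 2/23.
|z(1) − α|² = 1/4.
Ratio = (2/23) / (1/4) = 8/23.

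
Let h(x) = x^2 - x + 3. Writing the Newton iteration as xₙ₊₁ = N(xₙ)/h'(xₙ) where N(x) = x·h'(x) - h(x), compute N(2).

1

h'(x) = 2x - 1.
N(x) = x·h'(x) - h(x) = x·(2x - 1) - (x^2 - x + 3) = x^2 - 3.
N(2) = 1.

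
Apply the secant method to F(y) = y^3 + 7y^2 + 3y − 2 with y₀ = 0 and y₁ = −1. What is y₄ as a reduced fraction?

−159758/183941

F(0) = −2, F(−1) = 1. y₂ = (−1) − 1·((−1) − 0)/(1 − (−2)) = −2/3.
F(−1) = 1, F(−2/3) = −32/27. y₃ = (−2/3) − (−32/27)·((−2/3) − (−1))/((−32/27) − 1) = −50/59.
F(−2/3) = −32/27, F(−50/59) = −25408/205379. y₄ = (−50/59) − (−25408/205379)·((−50/59) − (−2/3))/((−25408/205379) − (−32/27)) = −159758/183941.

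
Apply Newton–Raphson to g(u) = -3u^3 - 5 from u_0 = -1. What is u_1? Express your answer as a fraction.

g'(u) = -9u^2.
g(-1) = -2, g'(-1) = -9, so u_1 = (-1) - (-2)/(-9) = -11/9.

-11/9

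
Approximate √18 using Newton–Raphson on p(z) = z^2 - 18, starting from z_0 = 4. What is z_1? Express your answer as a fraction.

p'(z) = 2z.
p(4) = -2, p'(4) = 8, so z_1 = 4 - (-2)/8 = 17/4.

17/4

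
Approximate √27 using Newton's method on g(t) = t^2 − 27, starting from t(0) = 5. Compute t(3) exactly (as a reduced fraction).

g'(t) = 2t.
g(5) = −2, g'(5) = 10, so t(1) = 5 − (−2)/10 = 26/5.
g(26/5) = 1/25, g'(26/5) = 52/5, so t(2) = (26/5) − (1/25)/(52/5) = 1351/260.
g(1351/260) = 1/67600, g'(1351/260) = 1351/130, so t(3) = (1351/260) − (1/67600)/(1351/130) = 3650401/702520.

3650401/702520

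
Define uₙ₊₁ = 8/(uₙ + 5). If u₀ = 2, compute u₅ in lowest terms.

u₁ = 8/(2 + 5) = 8/7.
u₂ = 8/(8/7 + 5) = 56/43.
u₃ = 8/(56/43 + 5) = 344/271.
u₄ = 8/(344/271 + 5) = 2168/1699.
u₅ = 8/(2168/1699 + 5) = 13592/10663.

13592/10663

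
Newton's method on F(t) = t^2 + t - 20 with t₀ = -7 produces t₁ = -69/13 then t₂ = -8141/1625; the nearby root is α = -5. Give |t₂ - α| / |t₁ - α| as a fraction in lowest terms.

t₁ - α = -69/13 - (-5) = -69/13 + 5 = -4/13, so |t₁ - α| = 4/13.
t₂ - α = -8141/1625 - (-5) = -8141/1625 + 5 = -16/1625, so |t₂ - α| = 16/1625.
Ratio = (16/1625) / (4/13) = 4/125.

4/125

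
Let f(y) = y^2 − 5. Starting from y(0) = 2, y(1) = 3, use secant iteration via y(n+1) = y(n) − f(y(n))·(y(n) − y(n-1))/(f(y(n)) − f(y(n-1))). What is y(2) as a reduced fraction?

11/5

f(2) = −1, f(3) = 4. y(2) = 3 − 4·(3 − 2)/(4 − (−1)) = 11/5.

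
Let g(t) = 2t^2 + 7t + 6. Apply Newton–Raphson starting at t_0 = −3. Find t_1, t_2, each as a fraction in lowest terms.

t_1 = −12/5, t_2 = −138/65

g'(t) = 4t + 7.
g(−3) = 3, g'(−3) = −5, so t_1 = (−3) − 3/(−5) = −12/5.
g(−12/5) = 18/25, g'(−12/5) = −13/5, so t_2 = (−12/5) − (18/25)/(−13/5) = −138/65.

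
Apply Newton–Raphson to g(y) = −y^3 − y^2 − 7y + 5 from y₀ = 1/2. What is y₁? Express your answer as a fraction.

22/35

g'(y) = −3y^2 − 2y − 7.
g(1/2) = 9/8, g'(1/2) = −35/4, so y₁ = (1/2) − (9/8)/(−35/4) = 22/35.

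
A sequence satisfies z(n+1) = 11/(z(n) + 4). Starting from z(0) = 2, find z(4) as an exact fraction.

2266/1209

z(1) = 11/(2 + 4) = 11/6.
z(2) = 11/(11/6 + 4) = 66/35.
z(3) = 11/(66/35 + 4) = 385/206.
z(4) = 11/(385/206 + 4) = 2266/1209.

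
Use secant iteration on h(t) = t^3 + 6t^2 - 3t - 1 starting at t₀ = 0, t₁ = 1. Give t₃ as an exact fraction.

15/31

h(0) = -1, h(1) = 3. t₂ = 1 - 3·(1 - 0)/(3 - (-1)) = 1/4.
h(1) = 3, h(1/4) = -87/64. t₃ = (1/4) - (-87/64)·((1/4) - 1)/((-87/64) - 3) = 15/31.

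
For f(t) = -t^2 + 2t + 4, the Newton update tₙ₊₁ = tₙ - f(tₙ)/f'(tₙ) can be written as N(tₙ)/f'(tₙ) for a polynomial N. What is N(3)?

f'(t) = -2t + 2.
N(t) = t·f'(t) - f(t) = t·(-2t + 2) - (-t^2 + 2t + 4) = -t^2 - 4.
N(3) = -13.

-13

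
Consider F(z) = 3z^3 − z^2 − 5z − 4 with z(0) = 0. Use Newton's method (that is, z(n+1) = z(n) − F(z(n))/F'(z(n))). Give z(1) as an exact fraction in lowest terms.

F'(z) = 9z^2 − 2z − 5.
F(0) = −4, F'(0) = −5, so z(1) = 0 − (−4)/(−5) = −4/5.

−4/5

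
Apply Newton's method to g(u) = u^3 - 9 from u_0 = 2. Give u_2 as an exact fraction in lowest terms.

23401/11250

g'(u) = 3u^2.
g(2) = -1, g'(2) = 12, so u_1 = 2 - (-1)/12 = 25/12.
g(25/12) = 73/1728, g'(25/12) = 625/48, so u_2 = (25/12) - (73/1728)/(625/48) = 23401/11250.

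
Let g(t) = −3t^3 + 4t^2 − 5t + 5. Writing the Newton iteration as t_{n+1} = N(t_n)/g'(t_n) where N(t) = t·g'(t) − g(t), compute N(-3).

193

g'(t) = −9t^2 + 8t − 5.
N(t) = t·g'(t) − g(t) = t·(−9t^2 + 8t − 5) − (−3t^3 + 4t^2 − 5t + 5) = −6t^3 + 4t^2 − 5.
N(-3) = 193.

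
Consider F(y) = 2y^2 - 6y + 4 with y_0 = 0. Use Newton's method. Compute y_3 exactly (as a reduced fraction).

F'(y) = 4y - 6.
F(0) = 4, F'(0) = -6, so y_1 = 0 - 4/(-6) = 2/3.
F(2/3) = 8/9, F'(2/3) = -10/3, so y_2 = (2/3) - (8/9)/(-10/3) = 14/15.
F(14/15) = 32/225, F'(14/15) = -34/15, so y_3 = (14/15) - (32/225)/(-34/15) = 254/255.

254/255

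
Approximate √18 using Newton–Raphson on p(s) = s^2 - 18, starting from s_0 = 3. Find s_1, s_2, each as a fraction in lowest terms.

p'(s) = 2s.
p(3) = -9, p'(3) = 6, so s_1 = 3 - (-9)/6 = 9/2.
p(9/2) = 9/4, p'(9/2) = 9, so s_2 = (9/2) - (9/4)/9 = 17/4.

s_1 = 9/2, s_2 = 17/4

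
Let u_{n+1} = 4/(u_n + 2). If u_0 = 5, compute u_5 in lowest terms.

50/41

u_1 = 4/(5 + 2) = 4/7.
u_2 = 4/(4/7 + 2) = 14/9.
u_3 = 4/(14/9 + 2) = 9/8.
u_4 = 4/(9/8 + 2) = 32/25.
u_5 = 4/(32/25 + 2) = 50/41.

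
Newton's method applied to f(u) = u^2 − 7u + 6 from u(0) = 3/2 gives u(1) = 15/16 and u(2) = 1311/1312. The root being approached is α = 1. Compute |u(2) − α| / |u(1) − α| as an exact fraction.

1/82

u(1) − α = 15/16 − 1 = −1/16, so |u(1) − α| = 1/16.
u(2) − α = 1311/1312 − 1 = −1/1312, so |u(2) − α| = 1/1312.
Ratio = (1/1312) / (1/16) = 1/82.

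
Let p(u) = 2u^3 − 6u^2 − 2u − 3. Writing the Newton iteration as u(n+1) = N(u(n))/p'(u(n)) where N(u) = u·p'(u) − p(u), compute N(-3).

−159

p'(u) = 6u^2 − 12u − 2.
N(u) = u·p'(u) − p(u) = u·(6u^2 − 12u − 2) − (2u^3 − 6u^2 − 2u − 3) = 4u^3 − 6u^2 + 3.
N(-3) = −159.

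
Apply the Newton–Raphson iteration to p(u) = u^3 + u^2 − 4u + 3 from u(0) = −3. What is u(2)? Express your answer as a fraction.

p'(u) = 3u^2 + 2u − 4.
p(−3) = −3, p'(−3) = 17, so u(1) = (−3) − (−3)/17 = −48/17.
p(−48/17) = −1197/4913, p'(−48/17) = 4124/289, so u(2) = (−48/17) − (−1197/4913)/(4124/289) = −196755/70108.

−196755/70108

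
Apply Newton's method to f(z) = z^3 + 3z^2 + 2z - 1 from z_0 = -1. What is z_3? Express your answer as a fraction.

-4

f'(z) = 3z^2 + 6z + 2.
f(-1) = -1, f'(-1) = -1, so z_1 = (-1) - (-1)/(-1) = -2.
f(-2) = -1, f'(-2) = 2, so z_2 = (-2) - (-1)/2 = -3/2.
f(-3/2) = -5/8, f'(-3/2) = -1/4, so z_3 = (-3/2) - (-5/8)/(-1/4) = -4.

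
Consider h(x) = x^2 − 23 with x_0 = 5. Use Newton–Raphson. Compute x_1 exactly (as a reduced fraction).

24/5

h'(x) = 2x.
h(5) = 2, h'(5) = 10, so x_1 = 5 − 2/10 = 24/5.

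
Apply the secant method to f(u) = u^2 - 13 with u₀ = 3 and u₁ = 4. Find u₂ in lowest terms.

f(3) = -4, f(4) = 3. u₂ = 4 - 3·(4 - 3)/(3 - (-4)) = 25/7.

25/7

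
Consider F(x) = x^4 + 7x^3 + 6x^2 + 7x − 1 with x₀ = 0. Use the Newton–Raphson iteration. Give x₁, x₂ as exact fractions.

F'(x) = 4x^3 + 21x^2 + 12x + 7.
F(0) = −1, F'(0) = 7, so x₁ = 0 − (−1)/7 = 1/7.
F(1/7) = 344/2401, F'(1/7) = 3140/343, so x₂ = (1/7) − (344/2401)/(3140/343) = 699/5495.

x₁ = 1/7, x₂ = 699/5495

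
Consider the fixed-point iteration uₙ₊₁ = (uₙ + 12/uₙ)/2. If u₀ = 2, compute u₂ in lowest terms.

u₁ = (2 + 12/2)/2 = 4.
u₂ = (4 + 12/4)/2 = 7/2.

7/2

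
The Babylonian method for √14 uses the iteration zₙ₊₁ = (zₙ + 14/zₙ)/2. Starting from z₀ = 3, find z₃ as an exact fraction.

z₁ = (3 + 14/3)/2 = 23/6.
z₂ = (23/6 + 14/(23/6))/2 = 1033/276.
z₃ = (1033/276 + 14/(1033/276))/2 = 2133553/570216.

2133553/570216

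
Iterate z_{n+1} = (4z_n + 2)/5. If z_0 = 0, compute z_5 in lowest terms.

z_1 = (4·0 + 2)/5 = 2/5.
z_2 = (4·(2/5) + 2)/5 = 18/25.
z_3 = (4·(18/25) + 2)/5 = 122/125.
z_4 = (4·(122/125) + 2)/5 = 738/625.
z_5 = (4·(738/625) + 2)/5 = 4202/3125.

4202/3125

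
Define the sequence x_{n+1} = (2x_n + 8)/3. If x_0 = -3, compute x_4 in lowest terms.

472/81

x_1 = (2·(-3) + 8)/3 = 2/3.
x_2 = (2·(2/3) + 8)/3 = 28/9.
x_3 = (2·(28/9) + 8)/3 = 128/27.
x_4 = (2·(128/27) + 8)/3 = 472/81.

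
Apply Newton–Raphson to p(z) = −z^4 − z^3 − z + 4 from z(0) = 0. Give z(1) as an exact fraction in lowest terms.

p'(z) = −4z^3 − 3z^2 − 1.
p(0) = 4, p'(0) = −1, so z(1) = 0 − 4/(−1) = 4.

4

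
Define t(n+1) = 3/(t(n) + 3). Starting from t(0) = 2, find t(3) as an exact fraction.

t(1) = 3/(2 + 3) = 3/5.
t(2) = 3/(3/5 + 3) = 5/6.
t(3) = 3/(5/6 + 3) = 18/23.

18/23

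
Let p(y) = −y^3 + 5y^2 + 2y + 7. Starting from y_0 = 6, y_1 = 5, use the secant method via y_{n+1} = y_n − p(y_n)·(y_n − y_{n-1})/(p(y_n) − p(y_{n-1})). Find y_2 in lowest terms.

p(6) = −17, p(5) = 17. y_2 = 5 − 17·(5 − 6)/(17 − (−17)) = 11/2.

11/2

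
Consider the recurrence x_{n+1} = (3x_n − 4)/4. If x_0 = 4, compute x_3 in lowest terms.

−5/8

x_1 = (3·4 − 4)/4 = 2.
x_2 = (3·2 − 4)/4 = 1/2.
x_3 = (3·(1/2) − 4)/4 = −5/8.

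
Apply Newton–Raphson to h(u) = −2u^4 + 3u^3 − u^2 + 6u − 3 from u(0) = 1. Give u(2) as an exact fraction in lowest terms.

h'(u) = −8u^3 + 9u^2 − 2u + 6.
h(1) = 3, h'(1) = 5, so u(1) = 1 − 3/5 = 2/5.
h(2/5) = −387/625, h'(2/5) = 766/125, so u(2) = (2/5) − (−387/625)/(766/125) = 1919/3830.

1919/3830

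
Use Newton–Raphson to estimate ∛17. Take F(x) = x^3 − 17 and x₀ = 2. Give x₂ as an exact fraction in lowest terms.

F'(x) = 3x^2.
F(2) = −9, F'(2) = 12, so x₁ = 2 − (−9)/12 = 11/4.
F(11/4) = 243/64, F'(11/4) = 363/16, so x₂ = (11/4) − (243/64)/(363/16) = 625/242.

625/242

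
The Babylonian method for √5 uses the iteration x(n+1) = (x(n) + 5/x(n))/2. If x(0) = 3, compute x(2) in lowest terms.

47/21

x(1) = (3 + 5/3)/2 = 7/3.
x(2) = (7/3 + 5/(7/3))/2 = 47/21.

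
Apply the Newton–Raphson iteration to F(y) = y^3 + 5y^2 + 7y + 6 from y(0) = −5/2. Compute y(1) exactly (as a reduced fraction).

F'(y) = 3y^2 + 10y + 7.
F(−5/2) = 33/8, F'(−5/2) = 3/4, so y(1) = (−5/2) − (33/8)/(3/4) = −8.

−8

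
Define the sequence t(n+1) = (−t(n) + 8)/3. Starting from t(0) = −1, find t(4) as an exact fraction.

53/27

t(1) = (−(−1) + 8)/3 = 3.
t(2) = (−3 + 8)/3 = 5/3.
t(3) = (−(5/3) + 8)/3 = 19/9.
t(4) = (−(19/9) + 8)/3 = 53/27.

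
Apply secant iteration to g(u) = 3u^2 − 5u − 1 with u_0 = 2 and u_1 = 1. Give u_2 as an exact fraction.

g(2) = 1, g(1) = −3. u_2 = 1 − (−3)·(1 − 2)/((−3) − 1) = 7/4.

7/4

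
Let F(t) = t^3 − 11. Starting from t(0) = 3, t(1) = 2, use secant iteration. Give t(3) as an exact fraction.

F(3) = 16, F(2) = −3. t(2) = 2 − (−3)·(2 − 3)/((−3) − 16) = 41/19.
F(2) = −3, F(41/19) = −6528/6859. t(3) = (41/19) − (−6528/6859)·((41/19) − 2)/((−6528/6859) − (−3)) = 3483/1561.

3483/1561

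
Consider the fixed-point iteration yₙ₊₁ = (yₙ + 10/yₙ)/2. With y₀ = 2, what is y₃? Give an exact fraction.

y₁ = (2 + 10/2)/2 = 7/2.
y₂ = (7/2 + 10/(7/2))/2 = 89/28.
y₃ = (89/28 + 10/(89/28))/2 = 15761/4984.

15761/4984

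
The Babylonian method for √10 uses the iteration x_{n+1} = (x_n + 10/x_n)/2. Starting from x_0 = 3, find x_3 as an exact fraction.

x_1 = (3 + 10/3)/2 = 19/6.
x_2 = (19/6 + 10/(19/6))/2 = 721/228.
x_3 = (721/228 + 10/(721/228))/2 = 1039681/328776.

1039681/328776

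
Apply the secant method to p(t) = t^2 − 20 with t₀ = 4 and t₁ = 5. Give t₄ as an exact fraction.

p(4) = −4, p(5) = 5. t₂ = 5 − 5·(5 − 4)/(5 − (−4)) = 40/9.
p(5) = 5, p(40/9) = −20/81. t₃ = (40/9) − (−20/81)·((40/9) − 5)/((−20/81) − 5) = 76/17.
p(40/9) = −20/81, p(76/17) = −4/289. t₄ = (76/17) − (−4/289)·((76/17) − (40/9))/((−4/289) − (−20/81)) = 1525/341.

1525/341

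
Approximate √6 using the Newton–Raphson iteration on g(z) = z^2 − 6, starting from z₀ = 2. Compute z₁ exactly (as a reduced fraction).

5/2

g'(z) = 2z.
g(2) = −2, g'(2) = 4, so z₁ = 2 − (−2)/4 = 5/2.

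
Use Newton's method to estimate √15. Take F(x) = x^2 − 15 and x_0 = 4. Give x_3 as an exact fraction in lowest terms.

7380481/1905632

F'(x) = 2x.
F(4) = 1, F'(4) = 8, so x_1 = 4 − 1/8 = 31/8.
F(31/8) = 1/64, F'(31/8) = 31/4, so x_2 = (31/8) − (1/64)/(31/4) = 1921/496.
F(1921/496) = 1/246016, F'(1921/496) = 1921/248, so x_3 = (1921/496) − (1/246016)/(1921/248) = 7380481/1905632.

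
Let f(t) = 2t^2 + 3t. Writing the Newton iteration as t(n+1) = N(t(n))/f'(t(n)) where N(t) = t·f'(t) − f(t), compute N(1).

2

f'(t) = 4t + 3.
N(t) = t·f'(t) − f(t) = t·(4t + 3) − (2t^2 + 3t) = 2t^2.
N(1) = 2.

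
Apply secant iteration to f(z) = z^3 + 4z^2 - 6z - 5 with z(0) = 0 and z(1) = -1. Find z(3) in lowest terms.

-515/839

f(0) = -5, f(-1) = 4. z(2) = (-1) - 4·((-1) - 0)/(4 - (-5)) = -5/9.
f(-1) = 4, f(-5/9) = -440/729. z(3) = (-5/9) - (-440/729)·((-5/9) - (-1))/((-440/729) - 4) = -515/839.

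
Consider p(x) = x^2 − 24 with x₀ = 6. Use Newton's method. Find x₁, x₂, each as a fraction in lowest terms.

p'(x) = 2x.
p(6) = 12, p'(6) = 12, so x₁ = 6 − 12/12 = 5.
p(5) = 1, p'(5) = 10, so x₂ = 5 − 1/10 = 49/10.

x₁ = 5, x₂ = 49/10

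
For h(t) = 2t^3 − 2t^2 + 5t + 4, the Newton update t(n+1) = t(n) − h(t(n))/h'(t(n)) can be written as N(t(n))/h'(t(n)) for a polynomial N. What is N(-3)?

−130

h'(t) = 6t^2 − 4t + 5.
N(t) = t·h'(t) − h(t) = t·(6t^2 − 4t + 5) − (2t^3 − 2t^2 + 5t + 4) = 4t^3 − 2t^2 − 4.
N(-3) = −130.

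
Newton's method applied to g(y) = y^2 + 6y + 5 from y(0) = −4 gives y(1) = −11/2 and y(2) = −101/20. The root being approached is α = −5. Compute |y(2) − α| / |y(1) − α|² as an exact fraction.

y(1) − α = −11/2 − (−5) = −11/2 + 5 = −1/2, so |y(1) − α| = 1/2.
y(2) − α = −101/20 − (−5) = −101/20 + 5 = −1/20, so |y(2) − α| = 1/20.
|y(1) − α|² = 1/4.
Ratio = (1/20) / (1/4) = 1/5.

1/5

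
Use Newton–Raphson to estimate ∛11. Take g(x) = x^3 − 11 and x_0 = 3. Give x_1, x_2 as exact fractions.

x_1 = 65/27, x_2 = 765763/342225

g'(x) = 3x^2.
g(3) = 16, g'(3) = 27, so x_1 = 3 − 16/27 = 65/27.
g(65/27) = 58112/19683, g'(65/27) = 4225/243, so x_2 = (65/27) − (58112/19683)/(4225/243) = 765763/342225.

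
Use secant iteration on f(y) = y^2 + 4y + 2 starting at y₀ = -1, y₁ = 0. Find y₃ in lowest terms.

-3/5

f(-1) = -1, f(0) = 2. y₂ = 0 - 2·(0 - (-1))/(2 - (-1)) = -2/3.
f(0) = 2, f(-2/3) = -2/9. y₃ = (-2/3) - (-2/9)·((-2/3) - 0)/((-2/9) - 2) = -3/5.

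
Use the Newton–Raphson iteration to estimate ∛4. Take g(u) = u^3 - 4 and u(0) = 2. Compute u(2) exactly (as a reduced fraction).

358/225

g'(u) = 3u^2.
g(2) = 4, g'(2) = 12, so u(1) = 2 - 4/12 = 5/3.
g(5/3) = 17/27, g'(5/3) = 25/3, so u(2) = (5/3) - (17/27)/(25/3) = 358/225.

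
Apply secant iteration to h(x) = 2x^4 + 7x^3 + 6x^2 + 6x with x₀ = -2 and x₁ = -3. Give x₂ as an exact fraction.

-18/7

h(-2) = -12, h(-3) = 9. x₂ = (-3) - 9·((-3) - (-2))/(9 - (-12)) = -18/7.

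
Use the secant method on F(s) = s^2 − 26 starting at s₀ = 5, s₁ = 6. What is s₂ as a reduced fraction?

F(5) = −1, F(6) = 10. s₂ = 6 − 10·(6 − 5)/(10 − (−1)) = 56/11.

56/11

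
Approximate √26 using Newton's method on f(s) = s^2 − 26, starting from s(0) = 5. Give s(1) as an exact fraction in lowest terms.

51/10

f'(s) = 2s.
f(5) = −1, f'(5) = 10, so s(1) = 5 − (−1)/10 = 51/10.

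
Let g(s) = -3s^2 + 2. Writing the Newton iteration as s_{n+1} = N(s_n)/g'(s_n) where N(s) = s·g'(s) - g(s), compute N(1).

g'(s) = -6s.
N(s) = s·g'(s) - g(s) = s·(-6s) - (-3s^2 + 2) = -3s^2 - 2.
N(1) = -5.

-5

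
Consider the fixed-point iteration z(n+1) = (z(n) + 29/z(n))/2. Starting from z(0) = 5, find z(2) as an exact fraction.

727/135

z(1) = (5 + 29/5)/2 = 27/5.
z(2) = (27/5 + 29/(27/5))/2 = 727/135.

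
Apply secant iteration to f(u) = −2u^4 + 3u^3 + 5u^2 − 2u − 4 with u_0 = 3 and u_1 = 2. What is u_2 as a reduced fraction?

f(3) = −46, f(2) = 4. u_2 = 2 − 4·(2 − 3)/(4 − (−46)) = 52/25.

52/25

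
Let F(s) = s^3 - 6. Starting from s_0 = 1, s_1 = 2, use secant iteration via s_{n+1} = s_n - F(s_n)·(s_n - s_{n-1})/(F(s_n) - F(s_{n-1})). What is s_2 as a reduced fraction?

F(1) = -5, F(2) = 2. s_2 = 2 - 2·(2 - 1)/(2 - (-5)) = 12/7.

12/7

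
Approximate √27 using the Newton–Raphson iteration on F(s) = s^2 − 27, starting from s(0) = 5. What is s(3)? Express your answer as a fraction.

3650401/702520

F'(s) = 2s.
F(5) = −2, F'(5) = 10, so s(1) = 5 − (−2)/10 = 26/5.
F(26/5) = 1/25, F'(26/5) = 52/5, so s(2) = (26/5) − (1/25)/(52/5) = 1351/260.
F(1351/260) = 1/67600, F'(1351/260) = 1351/130, so s(3) = (1351/260) − (1/67600)/(1351/130) = 3650401/702520.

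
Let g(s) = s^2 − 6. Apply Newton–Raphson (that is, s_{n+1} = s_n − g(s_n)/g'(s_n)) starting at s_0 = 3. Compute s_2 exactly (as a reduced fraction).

g'(s) = 2s.
g(3) = 3, g'(3) = 6, so s_1 = 3 − 3/6 = 5/2.
g(5/2) = 1/4, g'(5/2) = 5, so s_2 = (5/2) − (1/4)/5 = 49/20.

49/20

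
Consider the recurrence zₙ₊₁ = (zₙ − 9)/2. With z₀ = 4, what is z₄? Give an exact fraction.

−131/16

z₁ = (4 − 9)/2 = −5/2.
z₂ = ((−5/2) − 9)/2 = −23/4.
z₃ = ((−23/4) − 9)/2 = −59/8.
z₄ = ((−59/8) − 9)/2 = −131/16.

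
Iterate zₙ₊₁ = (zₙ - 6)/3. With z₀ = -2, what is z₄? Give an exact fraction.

-242/81

z₁ = ((-2) - 6)/3 = -8/3.
z₂ = ((-8/3) - 6)/3 = -26/9.
z₃ = ((-26/9) - 6)/3 = -80/27.
z₄ = ((-80/27) - 6)/3 = -242/81.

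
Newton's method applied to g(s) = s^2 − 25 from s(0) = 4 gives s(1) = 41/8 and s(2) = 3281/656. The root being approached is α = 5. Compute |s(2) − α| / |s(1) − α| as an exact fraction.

1/82

s(1) − α = 41/8 − 5 = 1/8, so |s(1) − α| = 1/8.
s(2) − α = 3281/656 − 5 = 1/656, so |s(2) − α| = 1/656.
Ratio = (1/656) / (1/8) = 1/82.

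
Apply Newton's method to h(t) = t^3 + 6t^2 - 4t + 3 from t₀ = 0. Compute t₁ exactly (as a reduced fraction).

3/4

h'(t) = 3t^2 + 12t - 4.
h(0) = 3, h'(0) = -4, so t₁ = 0 - 3/(-4) = 3/4.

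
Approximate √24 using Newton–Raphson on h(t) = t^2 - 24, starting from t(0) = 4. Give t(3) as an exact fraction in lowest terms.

4801/980

h'(t) = 2t.
h(4) = -8, h'(4) = 8, so t(1) = 4 - (-8)/8 = 5.
h(5) = 1, h'(5) = 10, so t(2) = 5 - 1/10 = 49/10.
h(49/10) = 1/100, h'(49/10) = 49/5, so t(3) = (49/10) - (1/100)/(49/5) = 4801/980.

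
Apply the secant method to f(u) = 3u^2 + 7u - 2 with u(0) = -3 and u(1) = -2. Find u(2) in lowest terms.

f(-3) = 4, f(-2) = -4. u(2) = (-2) - (-4)·((-2) - (-3))/((-4) - 4) = -5/2.

-5/2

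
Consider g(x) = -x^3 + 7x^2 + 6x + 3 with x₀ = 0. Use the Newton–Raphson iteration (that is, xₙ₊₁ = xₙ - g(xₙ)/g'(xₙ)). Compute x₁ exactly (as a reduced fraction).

-1/2

g'(x) = -3x^2 + 14x + 6.
g(0) = 3, g'(0) = 6, so x₁ = 0 - 3/6 = -1/2.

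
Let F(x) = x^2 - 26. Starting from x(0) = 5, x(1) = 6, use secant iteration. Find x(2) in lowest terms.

56/11

F(5) = -1, F(6) = 10. x(2) = 6 - 10·(6 - 5)/(10 - (-1)) = 56/11.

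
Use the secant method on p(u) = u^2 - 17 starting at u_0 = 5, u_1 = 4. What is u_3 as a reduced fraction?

301/73

p(5) = 8, p(4) = -1. u_2 = 4 - (-1)·(4 - 5)/((-1) - 8) = 37/9.
p(4) = -1, p(37/9) = -8/81. u_3 = (37/9) - (-8/81)·((37/9) - 4)/((-8/81) - (-1)) = 301/73.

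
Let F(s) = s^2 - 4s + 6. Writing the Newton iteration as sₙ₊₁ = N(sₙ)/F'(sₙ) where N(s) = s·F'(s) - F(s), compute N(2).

-2

F'(s) = 2s - 4.
N(s) = s·F'(s) - F(s) = s·(2s - 4) - (s^2 - 4s + 6) = s^2 - 6.
N(2) = -2.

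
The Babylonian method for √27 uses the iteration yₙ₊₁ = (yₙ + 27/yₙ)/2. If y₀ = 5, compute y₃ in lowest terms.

y₁ = (5 + 27/5)/2 = 26/5.
y₂ = (26/5 + 27/(26/5))/2 = 1351/260.
y₃ = (1351/260 + 27/(1351/260))/2 = 3650401/702520.

3650401/702520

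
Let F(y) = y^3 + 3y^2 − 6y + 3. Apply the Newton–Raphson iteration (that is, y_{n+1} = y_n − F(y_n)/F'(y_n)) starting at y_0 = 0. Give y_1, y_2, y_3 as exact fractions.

y_1 = 1/2, y_2 = 8/9, y_3 = 565/1242

F'(y) = 3y^2 + 6y − 6.
F(0) = 3, F'(0) = −6, so y_1 = 0 − 3/(−6) = 1/2.
F(1/2) = 7/8, F'(1/2) = −9/4, so y_2 = (1/2) − (7/8)/(−9/4) = 8/9.
F(8/9) = 539/729, F'(8/9) = 46/27, so y_3 = (8/9) − (539/729)/(46/27) = 565/1242.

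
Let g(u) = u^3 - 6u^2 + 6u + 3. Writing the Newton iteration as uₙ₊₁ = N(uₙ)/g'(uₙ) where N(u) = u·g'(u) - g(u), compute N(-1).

g'(u) = 3u^2 - 12u + 6.
N(u) = u·g'(u) - g(u) = u·(3u^2 - 12u + 6) - (u^3 - 6u^2 + 6u + 3) = 2u^3 - 6u^2 - 3.
N(-1) = -11.

-11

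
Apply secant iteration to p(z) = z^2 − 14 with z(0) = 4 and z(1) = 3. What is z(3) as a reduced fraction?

p(4) = 2, p(3) = −5. z(2) = 3 − (−5)·(3 − 4)/((−5) − 2) = 26/7.
p(3) = −5, p(26/7) = −10/49. z(3) = (26/7) − (−10/49)·((26/7) − 3)/((−10/49) − (−5)) = 176/47.

176/47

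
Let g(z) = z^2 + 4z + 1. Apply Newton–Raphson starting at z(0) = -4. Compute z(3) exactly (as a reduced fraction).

g'(z) = 2z + 4.
g(-4) = 1, g'(-4) = -4, so z(1) = (-4) - 1/(-4) = -15/4.
g(-15/4) = 1/16, g'(-15/4) = -7/2, so z(2) = (-15/4) - (1/16)/(-7/2) = -209/56.
g(-209/56) = 1/3136, g'(-209/56) = -97/28, so z(3) = (-209/56) - (1/3136)/(-97/28) = -40545/10864.

-40545/10864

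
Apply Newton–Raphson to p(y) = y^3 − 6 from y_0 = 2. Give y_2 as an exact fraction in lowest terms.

p'(y) = 3y^2.
p(2) = 2, p'(2) = 12, so y_1 = 2 − 2/12 = 11/6.
p(11/6) = 35/216, p'(11/6) = 121/12, so y_2 = (11/6) − (35/216)/(121/12) = 1979/1089.

1979/1089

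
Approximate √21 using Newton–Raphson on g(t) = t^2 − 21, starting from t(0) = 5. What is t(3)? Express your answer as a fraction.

277727/60605

g'(t) = 2t.
g(5) = 4, g'(5) = 10, so t(1) = 5 − 4/10 = 23/5.
g(23/5) = 4/25, g'(23/5) = 46/5, so t(2) = (23/5) − (4/25)/(46/5) = 527/115.
g(527/115) = 4/13225, g'(527/115) = 1054/115, so t(3) = (527/115) − (4/13225)/(1054/115) = 277727/60605.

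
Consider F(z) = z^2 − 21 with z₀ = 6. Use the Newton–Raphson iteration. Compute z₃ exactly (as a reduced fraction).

970993/211888

F'(z) = 2z.
F(6) = 15, F'(6) = 12, so z₁ = 6 − 15/12 = 19/4.
F(19/4) = 25/16, F'(19/4) = 19/2, so z₂ = (19/4) − (25/16)/(19/2) = 697/152.
F(697/152) = 625/23104, F'(697/152) = 697/76, so z₃ = (697/152) − (625/23104)/(697/76) = 970993/211888.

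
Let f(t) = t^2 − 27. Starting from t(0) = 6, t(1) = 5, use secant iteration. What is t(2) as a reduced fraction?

f(6) = 9, f(5) = −2. t(2) = 5 − (−2)·(5 − 6)/((−2) − 9) = 57/11.

57/11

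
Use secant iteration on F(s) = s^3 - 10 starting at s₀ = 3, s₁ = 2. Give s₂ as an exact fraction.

F(3) = 17, F(2) = -2. s₂ = 2 - (-2)·(2 - 3)/((-2) - 17) = 40/19.

40/19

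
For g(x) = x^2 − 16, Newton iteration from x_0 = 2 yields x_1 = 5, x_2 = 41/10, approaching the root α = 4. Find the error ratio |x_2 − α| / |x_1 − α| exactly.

1/10

x_1 − α = 5 − 4 = 1, so |x_1 − α| = 1.
x_2 − α = 41/10 − 4 = 1/10, so |x_2 − α| = 1/10.
Ratio = (1/10) / 1 = 1/10.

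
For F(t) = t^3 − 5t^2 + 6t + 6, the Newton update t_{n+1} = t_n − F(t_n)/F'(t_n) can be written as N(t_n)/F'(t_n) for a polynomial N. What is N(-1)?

F'(t) = 3t^2 − 10t + 6.
N(t) = t·F'(t) − F(t) = t·(3t^2 − 10t + 6) − (t^3 − 5t^2 + 6t + 6) = 2t^3 − 5t^2 − 6.
N(-1) = −13.

−13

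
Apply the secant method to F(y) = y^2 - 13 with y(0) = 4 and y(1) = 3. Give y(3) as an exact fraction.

F(4) = 3, F(3) = -4. y(2) = 3 - (-4)·(3 - 4)/((-4) - 3) = 25/7.
F(3) = -4, F(25/7) = -12/49. y(3) = (25/7) - (-12/49)·((25/7) - 3)/((-12/49) - (-4)) = 83/23.

83/23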